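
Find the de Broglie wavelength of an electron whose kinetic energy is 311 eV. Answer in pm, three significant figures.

λ = 69.5 pm

KE = 311 eV = 4.982 × 10⁻¹⁷ J.
p = √(2mKE) = √(2 × 9.109 × 10⁻³¹ × 4.982 × 10⁻¹⁷) = 9.527 × 10⁻²⁴ kg·m/s.
λ = h/p = 6.626 × 10⁻³⁴ / 9.527 × 10⁻²⁴ = 6.95 × 10⁻¹¹ m = 69.5 pm.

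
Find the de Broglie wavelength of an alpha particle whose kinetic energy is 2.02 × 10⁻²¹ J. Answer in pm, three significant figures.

λ = 128 pm

p = √(2mKE) = √(2 × 6.645 × 10⁻²⁷ × 2.020 × 10⁻²¹) = 5.181 × 10⁻²⁴ kg·m/s.
λ = h/p = 6.626 × 10⁻³⁴ / 5.181 × 10⁻²⁴ = 1.28 × 10⁻¹⁰ m = 128 pm.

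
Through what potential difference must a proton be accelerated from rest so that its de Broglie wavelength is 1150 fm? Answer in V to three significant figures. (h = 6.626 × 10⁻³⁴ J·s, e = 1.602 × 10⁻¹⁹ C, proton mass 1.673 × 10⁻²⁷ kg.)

V = 619 V

p = h/λ = 6.626 × 10⁻³⁴ / 1.150 × 10⁻¹² = 5.762 × 10⁻²² kg·m/s.
KE = p²/(2m) = 9.922 × 10⁻¹⁷ J.
V = KE/e = 9.922 × 10⁻¹⁷ / (1.602 × 10⁻¹⁹) = 619 V.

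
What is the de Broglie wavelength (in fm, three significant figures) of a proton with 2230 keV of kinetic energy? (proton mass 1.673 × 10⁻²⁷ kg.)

KE = 2230 keV = 3.572 × 10⁻¹³ J.
p = √(2mKE) = √(2 × 1.673 × 10⁻²⁷ × 3.572 × 10⁻¹³) = 3.457 × 10⁻²⁰ kg·m/s.
λ = h/p = 6.626 × 10⁻³⁴ / 3.457 × 10⁻²⁰ = 1.92 × 10⁻¹⁴ m = 19.2 fm.

λ = 19.2 fm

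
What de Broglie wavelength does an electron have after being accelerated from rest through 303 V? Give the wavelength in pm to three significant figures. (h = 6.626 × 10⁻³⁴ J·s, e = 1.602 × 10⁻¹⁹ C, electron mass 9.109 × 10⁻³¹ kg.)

KE = eV = 1.602 × 10⁻¹⁹ × 303.0 = 4.854 × 10⁻¹⁷ J.
p = √(2mKE) = √(2 × 9.109 × 10⁻³¹ × 4.854 × 10⁻¹⁷) = 9.404 × 10⁻²⁴ kg·m/s.
λ = h/p = 6.626 × 10⁻³⁴ / 9.404 × 10⁻²⁴ = 7.05 × 10⁻¹¹ m = 70.5 pm.

λ = 70.5 pm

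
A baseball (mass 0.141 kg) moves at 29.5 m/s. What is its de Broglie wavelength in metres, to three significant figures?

p = mv = 0.141 × 29.5 = 4.159 kg·m/s.
λ = h/p = 6.626 × 10⁻³⁴ / 4.159 = 1.59 × 10⁻³⁴ m.

λ = 1.59 × 10⁻³⁴ m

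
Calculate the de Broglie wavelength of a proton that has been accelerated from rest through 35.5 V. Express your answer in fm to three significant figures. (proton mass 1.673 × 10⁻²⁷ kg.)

λ = 4800 fm

KE = eV = 1.602 × 10⁻¹⁹ × 35.50 = 5.687 × 10⁻¹⁸ J.
p = √(2mKE) = √(2 × 1.673 × 10⁻²⁷ × 5.687 × 10⁻¹⁸) = 1.379 × 10⁻²² kg·m/s.
λ = h/p = 6.626 × 10⁻³⁴ / 1.379 × 10⁻²² = 4.80 × 10⁻¹² m = 4800 fm.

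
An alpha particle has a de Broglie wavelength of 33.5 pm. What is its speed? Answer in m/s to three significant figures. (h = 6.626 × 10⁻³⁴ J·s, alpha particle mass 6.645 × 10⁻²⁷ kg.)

p = h/λ = 6.626 × 10⁻³⁴ / 3.350 × 10⁻¹¹ = 1.978 × 10⁻²³ kg·m/s.
v = p/m = 1.978 × 10⁻²³ / 6.645 × 10⁻²⁷ = 2.98 × 10³ m/s = 2980 m/s.

v = 2980 m/s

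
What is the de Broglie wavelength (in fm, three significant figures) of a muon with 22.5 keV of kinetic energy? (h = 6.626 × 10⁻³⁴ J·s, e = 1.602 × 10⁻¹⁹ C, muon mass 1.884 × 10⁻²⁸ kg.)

λ = 569 fm

KE = 22.5 keV = 3.605 × 10⁻¹⁵ J.
p = √(2mKE) = √(2 × 1.884 × 10⁻²⁸ × 3.605 × 10⁻¹⁵) = 1.165 × 10⁻²¹ kg·m/s.
λ = h/p = 6.626 × 10⁻³⁴ / 1.165 × 10⁻²¹ = 5.69 × 10⁻¹³ m = 569 fm.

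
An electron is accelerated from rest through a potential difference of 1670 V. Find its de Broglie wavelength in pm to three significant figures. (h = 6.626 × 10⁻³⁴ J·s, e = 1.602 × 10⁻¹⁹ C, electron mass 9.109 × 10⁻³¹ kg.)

KE = eV = 1.602 × 10⁻¹⁹ × 1670 = 2.675 × 10⁻¹⁶ J.
p = √(2mKE) = √(2 × 9.109 × 10⁻³¹ × 2.675 × 10⁻¹⁶) = 2.208 × 10⁻²³ kg·m/s.
λ = h/p = 6.626 × 10⁻³⁴ / 2.208 × 10⁻²³ = 3.00 × 10⁻¹¹ m = 30.0 pm.

λ = 30.0 pm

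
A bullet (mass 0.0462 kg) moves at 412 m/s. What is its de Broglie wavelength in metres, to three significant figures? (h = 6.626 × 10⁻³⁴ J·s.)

p = mv = 0.0462 × 412 = 1.903 × 10¹ kg·m/s.
λ = h/p = 6.626 × 10⁻³⁴ / 1.903 × 10¹ = 3.48 × 10⁻³⁵ m.

λ = 3.48 × 10⁻³⁵ m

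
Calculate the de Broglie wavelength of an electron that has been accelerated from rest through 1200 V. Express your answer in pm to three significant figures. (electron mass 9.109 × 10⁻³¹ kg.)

λ = 35.4 pm

KE = eV = 1.602 × 10⁻¹⁹ × 1200 = 1.922 × 10⁻¹⁶ J.
p = √(2mKE) = √(2 × 9.109 × 10⁻³¹ × 1.922 × 10⁻¹⁶) = 1.871 × 10⁻²³ kg·m/s.
λ = h/p = 6.626 × 10⁻³⁴ / 1.871 × 10⁻²³ = 3.54 × 10⁻¹¹ m = 35.4 pm.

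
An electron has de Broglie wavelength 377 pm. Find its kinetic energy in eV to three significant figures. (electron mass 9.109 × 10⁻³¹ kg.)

p = h/λ = 6.626 × 10⁻³⁴ / 3.770 × 10⁻¹⁰ = 1.758 × 10⁻²⁴ kg·m/s.
KE = p²/(2m) = (1.758 × 10⁻²⁴)² / (2 × 9.109 × 10⁻³¹) = 1.696 × 10⁻¹⁸ J = 10.6 eV.

KE = 10.6 eV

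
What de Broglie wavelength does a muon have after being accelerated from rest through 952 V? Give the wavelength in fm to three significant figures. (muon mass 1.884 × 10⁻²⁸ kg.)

KE = eV = 1.602 × 10⁻¹⁹ × 952.0 = 1.525 × 10⁻¹⁶ J.
p = √(2mKE) = √(2 × 1.884 × 10⁻²⁸ × 1.525 × 10⁻¹⁶) = 2.397 × 10⁻²² kg·m/s.
λ = h/p = 6.626 × 10⁻³⁴ / 2.397 × 10⁻²² = 2.76 × 10⁻¹² m = 2760 fm.

λ = 2760 fm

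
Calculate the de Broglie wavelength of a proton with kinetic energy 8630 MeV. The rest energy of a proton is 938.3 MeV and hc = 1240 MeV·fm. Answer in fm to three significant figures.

Total energy E = KE + m₀c² = 8630 + 938.3 = 9568.3 MeV.
(pc)² = E² − (m₀c²)² = (9568.3)² − (938.3)² = 9.067 × 10⁷ MeV², so pc = 9522 MeV.
λ = hc/(pc) = 1240 MeV·fm / 9522 MeV = 0.130 fm.

λ = 0.130 fm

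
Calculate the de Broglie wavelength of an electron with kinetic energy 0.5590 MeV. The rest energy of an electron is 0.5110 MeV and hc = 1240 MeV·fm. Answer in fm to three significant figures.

λ = 1320 fm

Total energy E = KE + m₀c² = 0.5590 + 0.5110 = 1.0700 MeV.
(pc)² = E² − (m₀c²)² = (1.0700)² − (0.5110)² = 0.8838 MeV², so pc = 0.9401 MeV.
λ = hc/(pc) = 1240 MeV·fm / 0.9401 MeV = 1320 fm.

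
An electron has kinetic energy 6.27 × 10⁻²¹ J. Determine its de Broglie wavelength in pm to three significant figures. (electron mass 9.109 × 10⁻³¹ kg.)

p = √(2mKE) = √(2 × 9.109 × 10⁻³¹ × 6.270 × 10⁻²¹) = 1.069 × 10⁻²⁵ kg·m/s.
λ = h/p = 6.626 × 10⁻³⁴ / 1.069 × 10⁻²⁵ = 6.20 × 10⁻⁹ m = 6200 pm.

λ = 6200 pm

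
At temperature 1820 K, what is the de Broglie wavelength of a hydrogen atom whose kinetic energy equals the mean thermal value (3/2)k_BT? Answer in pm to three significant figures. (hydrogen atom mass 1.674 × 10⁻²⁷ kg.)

KE = (3/2)k_BT = 1.5 × 1.381 × 10⁻²³ × 1820 = 3.770 × 10⁻²⁰ J.
p = √(2mKE) = √(2 × 1.674 × 10⁻²⁷ × 3.770 × 10⁻²⁰) = 1.123 × 10⁻²³ kg·m/s.
λ = h/p = 5.90 × 10⁻¹¹ m = 59.0 pm.

λ = 59.0 pm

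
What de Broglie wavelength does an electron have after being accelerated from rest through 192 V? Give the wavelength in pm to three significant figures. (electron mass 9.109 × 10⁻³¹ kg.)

λ = 88.5 pm

KE = eV = 1.602 × 10⁻¹⁹ × 192.0 = 3.076 × 10⁻¹⁷ J.
p = √(2mKE) = √(2 × 9.109 × 10⁻³¹ × 3.076 × 10⁻¹⁷) = 7.486 × 10⁻²⁴ kg·m/s.
λ = h/p = 6.626 × 10⁻³⁴ / 7.486 × 10⁻²⁴ = 8.85 × 10⁻¹¹ m = 88.5 pm.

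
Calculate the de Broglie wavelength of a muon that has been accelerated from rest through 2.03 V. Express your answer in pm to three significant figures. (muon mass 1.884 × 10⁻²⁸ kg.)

KE = eV = 1.602 × 10⁻¹⁹ × 2.030 = 3.252 × 10⁻¹⁹ J.
p = √(2mKE) = √(2 × 1.884 × 10⁻²⁸ × 3.252 × 10⁻¹⁹) = 1.107 × 10⁻²³ kg·m/s.
λ = h/p = 6.626 × 10⁻³⁴ / 1.107 × 10⁻²³ = 5.99 × 10⁻¹¹ m = 59.9 pm.

λ = 59.9 pm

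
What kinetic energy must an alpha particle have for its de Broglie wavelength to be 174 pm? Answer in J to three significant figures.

p = h/λ = 6.626 × 10⁻³⁴ / 1.740 × 10⁻¹⁰ = 3.808 × 10⁻²⁴ kg·m/s.
KE = p²/(2m) = (3.808 × 10⁻²⁴)² / (2 × 6.645 × 10⁻²⁷) = 1.091 × 10⁻²¹ J = 1.09 × 10⁻²¹ J.

KE = 1.09 × 10⁻²¹ J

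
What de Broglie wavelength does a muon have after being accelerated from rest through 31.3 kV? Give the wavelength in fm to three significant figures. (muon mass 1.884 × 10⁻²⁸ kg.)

KE = eV = 1.602 × 10⁻¹⁹ × 3.130 × 10⁴ = 5.014 × 10⁻¹⁵ J.
p = √(2mKE) = √(2 × 1.884 × 10⁻²⁸ × 5.014 × 10⁻¹⁵) = 1.375 × 10⁻²¹ kg·m/s.
λ = h/p = 6.626 × 10⁻³⁴ / 1.375 × 10⁻²¹ = 4.82 × 10⁻¹³ m = 482 fm.

λ = 482 fm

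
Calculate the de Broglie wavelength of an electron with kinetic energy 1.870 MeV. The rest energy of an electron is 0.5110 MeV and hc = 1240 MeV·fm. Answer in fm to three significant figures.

λ = 533 fm

Total energy E = KE + m₀c² = 1.870 + 0.5110 = 2.3810 MeV.
(pc)² = E² − (m₀c²)² = (2.3810)² − (0.5110)² = 5.408 MeV², so pc = 2.326 MeV.
λ = hc/(pc) = 1240 MeV·fm / 2.326 MeV = 533 fm.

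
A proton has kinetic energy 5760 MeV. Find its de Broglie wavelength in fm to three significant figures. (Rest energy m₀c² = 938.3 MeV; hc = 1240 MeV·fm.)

Total energy E = KE + m₀c² = 5760 + 938.3 = 6698.3 MeV.
(pc)² = E² − (m₀c²)² = (6698.3)² − (938.3)² = 4.399 × 10⁷ MeV², so pc = 6632 MeV.
λ = hc/(pc) = 1240 MeV·fm / 6632 MeV = 0.187 fm.

λ = 0.187 fm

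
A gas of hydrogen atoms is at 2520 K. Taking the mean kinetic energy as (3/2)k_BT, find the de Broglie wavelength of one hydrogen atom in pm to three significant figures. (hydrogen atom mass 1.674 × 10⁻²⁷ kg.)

KE = (3/2)k_BT = 1.5 × 1.381 × 10⁻²³ × 2520 = 5.220 × 10⁻²⁰ J.
p = √(2mKE) = √(2 × 1.674 × 10⁻²⁷ × 5.220 × 10⁻²⁰) = 1.322 × 10⁻²³ kg·m/s.
λ = h/p = 5.01 × 10⁻¹¹ m = 50.1 pm.

λ = 50.1 pm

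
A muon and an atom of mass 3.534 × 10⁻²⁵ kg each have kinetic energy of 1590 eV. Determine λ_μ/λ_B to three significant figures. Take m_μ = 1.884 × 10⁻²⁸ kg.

λ_μ/λ_B = 43.3

At fixed KE, p = √(2mKE) so λ = h/p ∝ 1/√m.
λ_μ/λ_B = √(m_B/m_μ) = √(3.534 × 10⁻²⁵/1.884 × 10⁻²⁸) = √(1876) = 43.3.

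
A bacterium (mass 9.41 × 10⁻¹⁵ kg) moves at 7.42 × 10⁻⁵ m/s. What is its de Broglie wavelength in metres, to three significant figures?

p = mv = 9.41 × 10⁻¹⁵ × 7.42 × 10⁻⁵ = 6.982 × 10⁻¹⁹ kg·m/s.
λ = h/p = 6.626 × 10⁻³⁴ / 6.982 × 10⁻¹⁹ = 9.49 × 10⁻¹⁶ m.

λ = 9.49 × 10⁻¹⁶ m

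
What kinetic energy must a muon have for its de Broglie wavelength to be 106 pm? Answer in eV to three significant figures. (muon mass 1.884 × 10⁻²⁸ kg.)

p = h/λ = 6.626 × 10⁻³⁴ / 1.060 × 10⁻¹⁰ = 6.251 × 10⁻²⁴ kg·m/s.
KE = p²/(2m) = (6.251 × 10⁻²⁴)² / (2 × 1.884 × 10⁻²⁸) = 1.037 × 10⁻¹⁹ J = 0.647 eV.

KE = 0.647 eV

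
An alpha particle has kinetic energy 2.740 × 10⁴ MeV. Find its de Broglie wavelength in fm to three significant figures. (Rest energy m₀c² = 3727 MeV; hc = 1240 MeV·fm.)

λ = 0.0401 fm

Total energy E = KE + m₀c² = 2.740 × 10⁴ + 3727 = 31127 MeV.
(pc)² = E² − (m₀c²)² = (31127)² − (3727)² = 9.550 × 10⁸ MeV², so pc = 3.090 × 10⁴ MeV.
λ = hc/(pc) = 1240 MeV·fm / 3.090 × 10⁴ MeV = 0.0401 fm.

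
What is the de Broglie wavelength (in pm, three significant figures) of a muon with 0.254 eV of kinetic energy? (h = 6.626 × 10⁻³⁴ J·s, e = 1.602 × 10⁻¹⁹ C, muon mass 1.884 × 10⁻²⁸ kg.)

λ = 169 pm

KE = 0.254 eV = 4.069 × 10⁻²⁰ J.
p = √(2mKE) = √(2 × 1.884 × 10⁻²⁸ × 4.069 × 10⁻²⁰) = 3.916 × 10⁻²⁴ kg·m/s.
λ = h/p = 6.626 × 10⁻³⁴ / 3.916 × 10⁻²⁴ = 1.69 × 10⁻¹⁰ m = 169 pm.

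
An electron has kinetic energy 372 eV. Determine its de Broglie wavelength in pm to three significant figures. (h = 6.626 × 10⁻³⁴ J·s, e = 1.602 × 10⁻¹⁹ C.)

λ = 63.6 pm

KE = 372 eV = 5.959 × 10⁻¹⁷ J.
p = √(2mKE) = √(2 × 9.109 × 10⁻³¹ × 5.959 × 10⁻¹⁷) = 1.042 × 10⁻²³ kg·m/s.
λ = h/p = 6.626 × 10⁻³⁴ / 1.042 × 10⁻²³ = 6.36 × 10⁻¹¹ m = 63.6 pm.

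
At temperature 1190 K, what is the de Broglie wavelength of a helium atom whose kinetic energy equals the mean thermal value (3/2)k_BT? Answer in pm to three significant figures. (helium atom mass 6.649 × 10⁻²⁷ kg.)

KE = (3/2)k_BT = 1.5 × 1.381 × 10⁻²³ × 1190 = 2.465 × 10⁻²⁰ J.
p = √(2mKE) = √(2 × 6.649 × 10⁻²⁷ × 2.465 × 10⁻²⁰) = 1.811 × 10⁻²³ kg·m/s.
λ = h/p = 3.66 × 10⁻¹¹ m = 36.6 pm.

λ = 36.6 pm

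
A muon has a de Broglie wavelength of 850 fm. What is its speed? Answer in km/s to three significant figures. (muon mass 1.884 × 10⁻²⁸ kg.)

p = h/λ = 6.626 × 10⁻³⁴ / 8.500 × 10⁻¹³ = 7.795 × 10⁻²² kg·m/s.
v = p/m = 7.795 × 10⁻²² / 1.884 × 10⁻²⁸ = 4.14 × 10⁶ m/s = 4140 km/s.

v = 4140 km/s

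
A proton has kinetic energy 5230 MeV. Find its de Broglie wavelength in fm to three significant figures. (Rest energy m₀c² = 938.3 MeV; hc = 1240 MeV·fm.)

λ = 0.203 fm

Total energy E = KE + m₀c² = 5230 + 938.3 = 6168.3 MeV.
(pc)² = E² − (m₀c²)² = (6168.3)² − (938.3)² = 3.717 × 10⁷ MeV², so pc = 6097 MeV.
λ = hc/(pc) = 1240 MeV·fm / 6097 MeV = 0.203 fm.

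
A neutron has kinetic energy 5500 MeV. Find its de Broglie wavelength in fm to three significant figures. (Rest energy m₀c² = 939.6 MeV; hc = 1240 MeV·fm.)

Total energy E = KE + m₀c² = 5500 + 939.6 = 6439.6 MeV.
(pc)² = E² − (m₀c²)² = (6439.6)² − (939.6)² = 4.059 × 10⁷ MeV², so pc = 6371 MeV.
λ = hc/(pc) = 1240 MeV·fm / 6371 MeV = 0.195 fm.

λ = 0.195 fm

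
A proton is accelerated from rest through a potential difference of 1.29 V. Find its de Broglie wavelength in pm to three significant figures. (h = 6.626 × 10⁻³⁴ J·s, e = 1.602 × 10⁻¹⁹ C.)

λ = 25.2 pm

KE = eV = 1.602 × 10⁻¹⁹ × 1.290 = 2.067 × 10⁻¹⁹ J.
p = √(2mKE) = √(2 × 1.673 × 10⁻²⁷ × 2.067 × 10⁻¹⁹) = 2.630 × 10⁻²³ kg·m/s.
λ = h/p = 6.626 × 10⁻³⁴ / 2.630 × 10⁻²³ = 2.52 × 10⁻¹¹ m = 25.2 pm.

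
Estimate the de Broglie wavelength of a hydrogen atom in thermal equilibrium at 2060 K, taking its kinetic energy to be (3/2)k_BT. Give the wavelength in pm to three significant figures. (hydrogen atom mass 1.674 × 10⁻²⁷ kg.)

λ = 55.4 pm

KE = (3/2)k_BT = 1.5 × 1.381 × 10⁻²³ × 2060 = 4.267 × 10⁻²⁰ J.
p = √(2mKE) = √(2 × 1.674 × 10⁻²⁷ × 4.267 × 10⁻²⁰) = 1.195 × 10⁻²³ kg·m/s.
λ = h/p = 5.54 × 10⁻¹¹ m = 55.4 pm.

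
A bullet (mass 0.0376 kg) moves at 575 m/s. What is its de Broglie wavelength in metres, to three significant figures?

λ = 3.06 × 10⁻³⁵ m

p = mv = 0.0376 × 575 = 2.162 × 10¹ kg·m/s.
λ = h/p = 6.626 × 10⁻³⁴ / 2.162 × 10¹ = 3.06 × 10⁻³⁵ m.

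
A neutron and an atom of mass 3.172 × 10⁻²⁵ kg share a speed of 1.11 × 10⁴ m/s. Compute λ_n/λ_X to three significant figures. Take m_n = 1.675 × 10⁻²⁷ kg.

At fixed v, p = mv so λ = h/(mv) ∝ 1/m.
λ_n/λ_X = m_X/m_n = 3.172 × 10⁻²⁵/1.675 × 10⁻²⁷ = 189.

λ_n/λ_X = 189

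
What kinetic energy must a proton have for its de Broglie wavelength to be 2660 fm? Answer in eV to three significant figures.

KE = 116 eV

p = h/λ = 6.626 × 10⁻³⁴ / 2.660 × 10⁻¹² = 2.491 × 10⁻²² kg·m/s.
KE = p²/(2m) = (2.491 × 10⁻²²)² / (2 × 1.673 × 10⁻²⁷) = 1.854 × 10⁻¹⁷ J = 116 eV.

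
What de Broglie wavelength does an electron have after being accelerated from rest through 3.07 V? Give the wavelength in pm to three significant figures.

KE = eV = 1.602 × 10⁻¹⁹ × 3.070 = 4.918 × 10⁻¹⁹ J.
p = √(2mKE) = √(2 × 9.109 × 10⁻³¹ × 4.918 × 10⁻¹⁹) = 9.466 × 10⁻²⁵ kg·m/s.
λ = h/p = 6.626 × 10⁻³⁴ / 9.466 × 10⁻²⁵ = 7.00 × 10⁻¹⁰ m = 700 pm.

λ = 700 pm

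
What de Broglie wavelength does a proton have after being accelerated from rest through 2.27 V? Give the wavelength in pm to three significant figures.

λ = 19.0 pm

KE = eV = 1.602 × 10⁻¹⁹ × 2.270 = 3.637 × 10⁻¹⁹ J.
p = √(2mKE) = √(2 × 1.673 × 10⁻²⁷ × 3.637 × 10⁻¹⁹) = 3.488 × 10⁻²³ kg·m/s.
λ = h/p = 6.626 × 10⁻³⁴ / 3.488 × 10⁻²³ = 1.90 × 10⁻¹¹ m = 19.0 pm.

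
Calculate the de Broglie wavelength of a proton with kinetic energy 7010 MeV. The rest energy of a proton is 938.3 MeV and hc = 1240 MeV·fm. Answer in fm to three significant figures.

λ = 0.157 fm

Total energy E = KE + m₀c² = 7010 + 938.3 = 7948.3 MeV.
(pc)² = E² − (m₀c²)² = (7948.3)² − (938.3)² = 6.230 × 10⁷ MeV², so pc = 7893 MeV.
λ = hc/(pc) = 1240 MeV·fm / 7893 MeV = 0.157 fm.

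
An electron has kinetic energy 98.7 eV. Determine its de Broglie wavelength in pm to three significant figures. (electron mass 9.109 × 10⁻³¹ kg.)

KE = 98.7 eV = 1.581 × 10⁻¹⁷ J.
p = √(2mKE) = √(2 × 9.109 × 10⁻³¹ × 1.581 × 10⁻¹⁷) = 5.367 × 10⁻²⁴ kg·m/s.
λ = h/p = 6.626 × 10⁻³⁴ / 5.367 × 10⁻²⁴ = 1.23 × 10⁻¹⁰ m = 123 pm.

λ = 123 pm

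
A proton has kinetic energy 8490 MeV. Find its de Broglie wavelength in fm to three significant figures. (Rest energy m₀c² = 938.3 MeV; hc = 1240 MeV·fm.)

λ = 0.132 fm

Total energy E = KE + m₀c² = 8490 + 938.3 = 9428.3 MeV.
(pc)² = E² − (m₀c²)² = (9428.3)² − (938.3)² = 8.801 × 10⁷ MeV², so pc = 9381 MeV.
λ = hc/(pc) = 1240 MeV·fm / 9381 MeV = 0.132 fm.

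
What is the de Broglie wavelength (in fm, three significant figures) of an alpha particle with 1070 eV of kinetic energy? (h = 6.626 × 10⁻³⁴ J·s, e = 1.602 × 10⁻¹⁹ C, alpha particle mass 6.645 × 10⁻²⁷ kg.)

KE = 1070 eV = 1.714 × 10⁻¹⁶ J.
p = √(2mKE) = √(2 × 6.645 × 10⁻²⁷ × 1.714 × 10⁻¹⁶) = 1.509 × 10⁻²¹ kg·m/s.
λ = h/p = 6.626 × 10⁻³⁴ / 1.509 × 10⁻²¹ = 4.39 × 10⁻¹³ m = 439 fm.

λ = 439 fm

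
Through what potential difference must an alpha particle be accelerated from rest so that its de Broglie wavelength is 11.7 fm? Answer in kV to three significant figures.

p = h/λ = 6.626 × 10⁻³⁴ / 1.170 × 10⁻¹⁴ = 5.663 × 10⁻²⁰ kg·m/s.
KE = p²/(2m) = 2.413 × 10⁻¹³ J.
V = KE/2e = 2.413 × 10⁻¹³ / (2 × 1.602 × 10⁻¹⁹) = 753 kV.

V = 753 kV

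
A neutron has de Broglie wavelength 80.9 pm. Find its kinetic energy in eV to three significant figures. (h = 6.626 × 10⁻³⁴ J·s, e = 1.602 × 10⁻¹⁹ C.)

KE = 0.125 eV

p = h/λ = 6.626 × 10⁻³⁴ / 8.090 × 10⁻¹¹ = 8.190 × 10⁻²⁴ kg·m/s.
KE = p²/(2m) = (8.190 × 10⁻²⁴)² / (2 × 1.675 × 10⁻²⁷) = 2.002 × 10⁻²⁰ J = 0.125 eV.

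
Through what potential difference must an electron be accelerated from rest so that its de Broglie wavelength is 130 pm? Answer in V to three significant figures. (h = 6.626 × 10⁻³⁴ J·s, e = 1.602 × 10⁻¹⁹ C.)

V = 89.0 V

p = h/λ = 6.626 × 10⁻³⁴ / 1.300 × 10⁻¹⁰ = 5.097 × 10⁻²⁴ kg·m/s.
KE = p²/(2m) = 1.426 × 10⁻¹⁷ J.
V = KE/e = 1.426 × 10⁻¹⁷ / (1.602 × 10⁻¹⁹) = 89.0 V.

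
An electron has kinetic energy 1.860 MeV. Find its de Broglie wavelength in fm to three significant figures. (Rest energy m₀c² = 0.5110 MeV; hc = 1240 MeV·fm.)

Total energy E = KE + m₀c² = 1.860 + 0.5110 = 2.3710 MeV.
(pc)² = E² − (m₀c²)² = (2.3710)² − (0.5110)² = 5.361 MeV², so pc = 2.315 MeV.
λ = hc/(pc) = 1240 MeV·fm / 2.315 MeV = 536 fm.

λ = 536 fm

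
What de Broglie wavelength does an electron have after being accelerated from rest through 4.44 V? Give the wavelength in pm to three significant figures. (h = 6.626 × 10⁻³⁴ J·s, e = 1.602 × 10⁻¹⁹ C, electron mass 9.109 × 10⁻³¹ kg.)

KE = eV = 1.602 × 10⁻¹⁹ × 4.440 = 7.113 × 10⁻¹⁹ J.
p = √(2mKE) = √(2 × 9.109 × 10⁻³¹ × 7.113 × 10⁻¹⁹) = 1.138 × 10⁻²⁴ kg·m/s.
λ = h/p = 6.626 × 10⁻³⁴ / 1.138 × 10⁻²⁴ = 5.82 × 10⁻¹⁰ m = 582 pm.

λ = 582 pm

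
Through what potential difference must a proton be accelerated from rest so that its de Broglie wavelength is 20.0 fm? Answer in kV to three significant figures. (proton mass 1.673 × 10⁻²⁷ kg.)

V = 2050 kV

p = h/λ = 6.626 × 10⁻³⁴ / 2.000 × 10⁻¹⁴ = 3.313 × 10⁻²⁰ kg·m/s.
KE = p²/(2m) = 3.280 × 10⁻¹³ J.
V = KE/e = 3.280 × 10⁻¹³ / (1.602 × 10⁻¹⁹) = 2050 kV.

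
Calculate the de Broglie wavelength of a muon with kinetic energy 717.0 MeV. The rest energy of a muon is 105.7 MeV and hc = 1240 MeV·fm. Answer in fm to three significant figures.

Total energy E = KE + m₀c² = 717.0 + 105.7 = 822.7 MeV.
(pc)² = E² − (m₀c²)² = (822.7)² − (105.7)² = 6.657 × 10⁵ MeV², so pc = 815.9 MeV.
λ = hc/(pc) = 1240 MeV·fm / 815.9 MeV = 1.52 fm.

λ = 1.52 fm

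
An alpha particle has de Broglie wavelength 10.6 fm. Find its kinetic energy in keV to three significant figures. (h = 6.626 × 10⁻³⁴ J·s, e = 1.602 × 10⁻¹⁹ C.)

KE = 1840 keV

p = h/λ = 6.626 × 10⁻³⁴ / 1.060 × 10⁻¹⁴ = 6.251 × 10⁻²⁰ kg·m/s.
KE = p²/(2m) = (6.251 × 10⁻²⁰)² / (2 × 6.645 × 10⁻²⁷) = 2.940 × 10⁻¹³ J = 1840 keV.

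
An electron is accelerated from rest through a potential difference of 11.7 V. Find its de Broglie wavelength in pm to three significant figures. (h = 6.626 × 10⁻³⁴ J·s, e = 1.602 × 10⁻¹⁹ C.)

λ = 359 pm

KE = eV = 1.602 × 10⁻¹⁹ × 11.70 = 1.874 × 10⁻¹⁸ J.
p = √(2mKE) = √(2 × 9.109 × 10⁻³¹ × 1.874 × 10⁻¹⁸) = 1.848 × 10⁻²⁴ kg·m/s.
λ = h/p = 6.626 × 10⁻³⁴ / 1.848 × 10⁻²⁴ = 3.59 × 10⁻¹⁰ m = 359 pm.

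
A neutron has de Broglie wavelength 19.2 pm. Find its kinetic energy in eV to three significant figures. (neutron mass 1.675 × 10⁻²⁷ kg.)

KE = 2.22 eV

p = h/λ = 6.626 × 10⁻³⁴ / 1.920 × 10⁻¹¹ = 3.451 × 10⁻²³ kg·m/s.
KE = p²/(2m) = (3.451 × 10⁻²³)² / (2 × 1.675 × 10⁻²⁷) = 3.555 × 10⁻¹⁹ J = 2.22 eV.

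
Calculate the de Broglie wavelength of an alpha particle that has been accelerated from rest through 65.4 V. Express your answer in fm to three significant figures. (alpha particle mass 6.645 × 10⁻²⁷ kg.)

KE = 2eV = 2 × 1.602 × 10⁻¹⁹ × 65.40 = 2.095 × 10⁻¹⁷ J.
p = √(2mKE) = √(2 × 6.645 × 10⁻²⁷ × 2.095 × 10⁻¹⁷) = 5.277 × 10⁻²² kg·m/s.
λ = h/p = 6.626 × 10⁻³⁴ / 5.277 × 10⁻²² = 1.26 × 10⁻¹² m = 1260 fm.

λ = 1260 fm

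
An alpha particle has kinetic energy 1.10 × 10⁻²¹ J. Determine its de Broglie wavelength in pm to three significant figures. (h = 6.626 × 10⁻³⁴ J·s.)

λ = 173 pm

p = √(2mKE) = √(2 × 6.645 × 10⁻²⁷ × 1.100 × 10⁻²¹) = 3.823 × 10⁻²⁴ kg·m/s.
λ = h/p = 6.626 × 10⁻³⁴ / 3.823 × 10⁻²⁴ = 1.73 × 10⁻¹⁰ m = 173 pm.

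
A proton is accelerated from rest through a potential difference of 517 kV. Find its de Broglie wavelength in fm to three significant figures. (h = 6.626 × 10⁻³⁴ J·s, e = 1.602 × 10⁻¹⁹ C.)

λ = 39.8 fm

KE = eV = 1.602 × 10⁻¹⁹ × 5.170 × 10⁵ = 8.282 × 10⁻¹⁴ J.
p = √(2mKE) = √(2 × 1.673 × 10⁻²⁷ × 8.282 × 10⁻¹⁴) = 1.665 × 10⁻²⁰ kg·m/s.
λ = h/p = 6.626 × 10⁻³⁴ / 1.665 × 10⁻²⁰ = 3.98 × 10⁻¹⁴ m = 39.8 fm.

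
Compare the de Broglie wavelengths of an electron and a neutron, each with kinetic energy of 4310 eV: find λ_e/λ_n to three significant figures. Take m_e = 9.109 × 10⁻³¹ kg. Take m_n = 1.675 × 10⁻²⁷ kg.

At fixed KE, p = √(2mKE) so λ = h/p ∝ 1/√m.
λ_e/λ_n = √(m_n/m_e) = √(1.675 × 10⁻²⁷/9.109 × 10⁻³¹) = √(1839) = 42.9.

λ_e/λ_n = 42.9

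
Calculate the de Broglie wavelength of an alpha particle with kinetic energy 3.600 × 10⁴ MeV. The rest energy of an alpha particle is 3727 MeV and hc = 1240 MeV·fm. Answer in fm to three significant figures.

λ = 0.0314 fm

Total energy E = KE + m₀c² = 3.600 × 10⁴ + 3727 = 39727 MeV.
(pc)² = E² − (m₀c²)² = (39727)² − (3727)² = 1.564 × 10⁹ MeV², so pc = 3.955 × 10⁴ MeV.
λ = hc/(pc) = 1240 MeV·fm / 3.955 × 10⁴ MeV = 0.0314 fm.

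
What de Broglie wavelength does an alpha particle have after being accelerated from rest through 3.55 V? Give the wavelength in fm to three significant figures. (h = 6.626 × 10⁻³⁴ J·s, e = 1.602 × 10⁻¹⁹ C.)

KE = 2eV = 2 × 1.602 × 10⁻¹⁹ × 3.550 = 1.137 × 10⁻¹⁸ J.
p = √(2mKE) = √(2 × 6.645 × 10⁻²⁷ × 1.137 × 10⁻¹⁸) = 1.229 × 10⁻²² kg·m/s.
λ = h/p = 6.626 × 10⁻³⁴ / 1.229 × 10⁻²² = 5.39 × 10⁻¹² m = 5390 fm.

λ = 5390 fm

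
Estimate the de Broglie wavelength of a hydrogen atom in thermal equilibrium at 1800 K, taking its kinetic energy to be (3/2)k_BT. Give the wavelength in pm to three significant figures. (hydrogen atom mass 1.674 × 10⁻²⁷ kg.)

KE = (3/2)k_BT = 1.5 × 1.381 × 10⁻²³ × 1800 = 3.729 × 10⁻²⁰ J.
p = √(2mKE) = √(2 × 1.674 × 10⁻²⁷ × 3.729 × 10⁻²⁰) = 1.117 × 10⁻²³ kg·m/s.
λ = h/p = 5.93 × 10⁻¹¹ m = 59.3 pm.

λ = 59.3 pm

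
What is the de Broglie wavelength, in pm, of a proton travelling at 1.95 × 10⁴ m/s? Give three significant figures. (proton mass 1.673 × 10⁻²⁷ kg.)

p = mv = 1.673 × 10⁻²⁷ × 1.95 × 10⁴ = 3.262 × 10⁻²³ kg·m/s.
λ = h/p = 6.626 × 10⁻³⁴ / 3.262 × 10⁻²³ = 2.03 × 10⁻¹¹ m = 20.3 pm.

λ = 20.3 pm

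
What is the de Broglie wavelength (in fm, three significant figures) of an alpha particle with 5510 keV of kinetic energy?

KE = 5510 keV = 8.827 × 10⁻¹³ J.
p = √(2mKE) = √(2 × 6.645 × 10⁻²⁷ × 8.827 × 10⁻¹³) = 1.083 × 10⁻¹⁹ kg·m/s.
λ = h/p = 6.626 × 10⁻³⁴ / 1.083 × 10⁻¹⁹ = 6.12 × 10⁻¹⁵ m = 6.12 fm.

λ = 6.12 fm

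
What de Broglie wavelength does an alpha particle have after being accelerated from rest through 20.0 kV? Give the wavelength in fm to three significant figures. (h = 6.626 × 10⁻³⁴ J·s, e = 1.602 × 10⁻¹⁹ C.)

λ = 71.8 fm

KE = 2eV = 2 × 1.602 × 10⁻¹⁹ × 2.000 × 10⁴ = 6.408 × 10⁻¹⁵ J.
p = √(2mKE) = √(2 × 6.645 × 10⁻²⁷ × 6.408 × 10⁻¹⁵) = 9.228 × 10⁻²¹ kg·m/s.
λ = h/p = 6.626 × 10⁻³⁴ / 9.228 × 10⁻²¹ = 7.18 × 10⁻¹⁴ m = 71.8 fm.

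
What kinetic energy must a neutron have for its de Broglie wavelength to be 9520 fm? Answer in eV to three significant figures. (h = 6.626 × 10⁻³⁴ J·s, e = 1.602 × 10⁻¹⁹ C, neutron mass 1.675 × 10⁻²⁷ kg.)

p = h/λ = 6.626 × 10⁻³⁴ / 9.520 × 10⁻¹² = 6.960 × 10⁻²³ kg·m/s.
KE = p²/(2m) = (6.960 × 10⁻²³)² / (2 × 1.675 × 10⁻²⁷) = 1.446 × 10⁻¹⁸ J = 9.03 eV.

KE = 9.03 eV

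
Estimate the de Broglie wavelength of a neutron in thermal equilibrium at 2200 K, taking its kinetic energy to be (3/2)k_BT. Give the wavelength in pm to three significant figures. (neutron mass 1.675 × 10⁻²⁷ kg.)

λ = 53.6 pm

KE = (3/2)k_BT = 1.5 × 1.381 × 10⁻²³ × 2200 = 4.557 × 10⁻²⁰ J.
p = √(2mKE) = √(2 × 1.675 × 10⁻²⁷ × 4.557 × 10⁻²⁰) = 1.236 × 10⁻²³ kg·m/s.
λ = h/p = 5.36 × 10⁻¹¹ m = 53.6 pm.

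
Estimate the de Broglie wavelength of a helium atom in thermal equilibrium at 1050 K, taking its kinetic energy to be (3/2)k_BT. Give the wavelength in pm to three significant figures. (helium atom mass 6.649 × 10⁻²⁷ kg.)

KE = (3/2)k_BT = 1.5 × 1.381 × 10⁻²³ × 1050 = 2.175 × 10⁻²⁰ J.
p = √(2mKE) = √(2 × 6.649 × 10⁻²⁷ × 2.175 × 10⁻²⁰) = 1.701 × 10⁻²³ kg·m/s.
λ = h/p = 3.90 × 10⁻¹¹ m = 39.0 pm.

λ = 39.0 pm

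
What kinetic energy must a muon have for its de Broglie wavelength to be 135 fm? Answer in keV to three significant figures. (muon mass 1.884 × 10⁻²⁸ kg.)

p = h/λ = 6.626 × 10⁻³⁴ / 1.350 × 10⁻¹³ = 4.908 × 10⁻²¹ kg·m/s.
KE = p²/(2m) = (4.908 × 10⁻²¹)² / (2 × 1.884 × 10⁻²⁸) = 6.393 × 10⁻¹⁴ J = 399 keV.

KE = 399 keV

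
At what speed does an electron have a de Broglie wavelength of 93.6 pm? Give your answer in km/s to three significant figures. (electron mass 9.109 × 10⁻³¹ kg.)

v = 7770 km/s

p = h/λ = 6.626 × 10⁻³⁴ / 9.360 × 10⁻¹¹ = 7.079 × 10⁻²⁴ kg·m/s.
v = p/m = 7.079 × 10⁻²⁴ / 9.109 × 10⁻³¹ = 7.77 × 10⁶ m/s = 7770 km/s.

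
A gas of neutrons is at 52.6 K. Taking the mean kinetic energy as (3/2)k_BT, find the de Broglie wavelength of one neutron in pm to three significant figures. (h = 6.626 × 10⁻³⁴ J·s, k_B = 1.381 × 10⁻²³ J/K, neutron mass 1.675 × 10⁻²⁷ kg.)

KE = (3/2)k_BT = 1.5 × 1.381 × 10⁻²³ × 52.6 = 1.090 × 10⁻²¹ J.
p = √(2mKE) = √(2 × 1.675 × 10⁻²⁷ × 1.090 × 10⁻²¹) = 1.911 × 10⁻²⁴ kg·m/s.
λ = h/p = 3.47 × 10⁻¹⁰ m = 347 pm.

λ = 347 pm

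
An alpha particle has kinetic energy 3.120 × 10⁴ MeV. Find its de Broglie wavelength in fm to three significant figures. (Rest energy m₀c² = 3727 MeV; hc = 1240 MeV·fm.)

Total energy E = KE + m₀c² = 3.120 × 10⁴ + 3727 = 34927 MeV.
(pc)² = E² − (m₀c²)² = (34927)² − (3727)² = 1.206 × 10⁹ MeV², so pc = 3.473 × 10⁴ MeV.
λ = hc/(pc) = 1240 MeV·fm / 3.473 × 10⁴ MeV = 0.0357 fm.

λ = 0.0357 fm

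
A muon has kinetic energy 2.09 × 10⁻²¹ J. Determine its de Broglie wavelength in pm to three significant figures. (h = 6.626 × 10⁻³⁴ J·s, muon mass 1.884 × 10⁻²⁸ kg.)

p = √(2mKE) = √(2 × 1.884 × 10⁻²⁸ × 2.090 × 10⁻²¹) = 8.874 × 10⁻²⁵ kg·m/s.
λ = h/p = 6.626 × 10⁻³⁴ / 8.874 × 10⁻²⁵ = 7.47 × 10⁻¹⁰ m = 747 pm.

λ = 747 pm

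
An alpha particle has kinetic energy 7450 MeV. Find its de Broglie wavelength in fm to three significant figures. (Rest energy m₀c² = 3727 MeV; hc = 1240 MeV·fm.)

λ = 0.118 fm

Total energy E = KE + m₀c² = 7450 + 3727 = 11177 MeV.
(pc)² = E² − (m₀c²)² = (11177)² − (3727)² = 1.110 × 10⁸ MeV², so pc = 1.054 × 10⁴ MeV.
λ = hc/(pc) = 1240 MeV·fm / 1.054 × 10⁴ MeV = 0.118 fm.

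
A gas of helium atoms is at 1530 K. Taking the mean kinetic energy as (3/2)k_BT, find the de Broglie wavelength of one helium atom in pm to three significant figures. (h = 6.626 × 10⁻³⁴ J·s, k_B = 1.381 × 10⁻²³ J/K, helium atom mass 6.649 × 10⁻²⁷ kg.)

λ = 32.3 pm

KE = (3/2)k_BT = 1.5 × 1.381 × 10⁻²³ × 1530 = 3.169 × 10⁻²⁰ J.
p = √(2mKE) = √(2 × 6.649 × 10⁻²⁷ × 3.169 × 10⁻²⁰) = 2.053 × 10⁻²³ kg·m/s.
λ = h/p = 3.23 × 10⁻¹¹ m = 32.3 pm.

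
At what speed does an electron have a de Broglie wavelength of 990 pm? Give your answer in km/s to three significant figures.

p = h/λ = 6.626 × 10⁻³⁴ / 9.900 × 10⁻¹⁰ = 6.693 × 10⁻²⁵ kg·m/s.
v = p/m = 6.693 × 10⁻²⁵ / 9.109 × 10⁻³¹ = 7.35 × 10⁵ m/s = 735 km/s.

v = 735 km/s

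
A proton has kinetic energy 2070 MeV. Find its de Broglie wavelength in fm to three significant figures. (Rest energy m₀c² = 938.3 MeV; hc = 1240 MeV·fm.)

λ = 0.434 fm

Total energy E = KE + m₀c² = 2070 + 938.3 = 3008.3 MeV.
(pc)² = E² − (m₀c²)² = (3008.3)² − (938.3)² = 8.169 × 10⁶ MeV², so pc = 2858 MeV.
λ = hc/(pc) = 1240 MeV·fm / 2858 MeV = 0.434 fm.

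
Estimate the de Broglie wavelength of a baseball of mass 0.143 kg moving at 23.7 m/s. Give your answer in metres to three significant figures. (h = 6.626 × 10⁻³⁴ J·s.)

λ = 1.96 × 10⁻³⁴ m

p = mv = 0.143 × 23.7 = 3.389 kg·m/s.
λ = h/p = 6.626 × 10⁻³⁴ / 3.389 = 1.96 × 10⁻³⁴ m.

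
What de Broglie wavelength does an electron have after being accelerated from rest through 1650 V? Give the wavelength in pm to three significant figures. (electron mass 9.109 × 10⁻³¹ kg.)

λ = 30.2 pm

KE = eV = 1.602 × 10⁻¹⁹ × 1650 = 2.643 × 10⁻¹⁶ J.
p = √(2mKE) = √(2 × 9.109 × 10⁻³¹ × 2.643 × 10⁻¹⁶) = 2.194 × 10⁻²³ kg·m/s.
λ = h/p = 6.626 × 10⁻³⁴ / 2.194 × 10⁻²³ = 3.02 × 10⁻¹¹ m = 30.2 pm.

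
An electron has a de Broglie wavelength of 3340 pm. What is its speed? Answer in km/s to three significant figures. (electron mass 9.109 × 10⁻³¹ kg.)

p = h/λ = 6.626 × 10⁻³⁴ / 3.340 × 10⁻⁹ = 1.984 × 10⁻²⁵ kg·m/s.
v = p/m = 1.984 × 10⁻²⁵ / 9.109 × 10⁻³¹ = 2.18 × 10⁵ m/s = 218 km/s.

v = 218 km/s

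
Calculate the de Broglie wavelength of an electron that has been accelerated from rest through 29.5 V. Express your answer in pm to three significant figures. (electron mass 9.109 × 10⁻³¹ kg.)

KE = eV = 1.602 × 10⁻¹⁹ × 29.50 = 4.726 × 10⁻¹⁸ J.
p = √(2mKE) = √(2 × 9.109 × 10⁻³¹ × 4.726 × 10⁻¹⁸) = 2.934 × 10⁻²⁴ kg·m/s.
λ = h/p = 6.626 × 10⁻³⁴ / 2.934 × 10⁻²⁴ = 2.26 × 10⁻¹⁰ m = 226 pm.

λ = 226 pm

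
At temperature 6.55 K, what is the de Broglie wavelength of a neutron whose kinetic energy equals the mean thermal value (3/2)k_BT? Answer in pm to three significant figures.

KE = (3/2)k_BT = 1.5 × 1.381 × 10⁻²³ × 6.55 = 1.357 × 10⁻²² J.
p = √(2mKE) = √(2 × 1.675 × 10⁻²⁷ × 1.357 × 10⁻²²) = 6.742 × 10⁻²⁵ kg·m/s.
λ = h/p = 9.83 × 10⁻¹⁰ m = 983 pm.

λ = 983 pm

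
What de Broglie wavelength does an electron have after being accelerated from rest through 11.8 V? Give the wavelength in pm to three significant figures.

λ = 357 pm

KE = eV = 1.602 × 10⁻¹⁹ × 11.80 = 1.890 × 10⁻¹⁸ J.
p = √(2mKE) = √(2 × 9.109 × 10⁻³¹ × 1.890 × 10⁻¹⁸) = 1.856 × 10⁻²⁴ kg·m/s.
λ = h/p = 6.626 × 10⁻³⁴ / 1.856 × 10⁻²⁴ = 3.57 × 10⁻¹⁰ m = 357 pm.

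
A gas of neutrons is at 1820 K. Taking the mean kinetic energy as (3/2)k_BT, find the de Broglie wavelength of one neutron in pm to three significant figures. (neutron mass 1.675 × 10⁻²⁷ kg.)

λ = 59.0 pm

KE = (3/2)k_BT = 1.5 × 1.381 × 10⁻²³ × 1820 = 3.770 × 10⁻²⁰ J.
p = √(2mKE) = √(2 × 1.675 × 10⁻²⁷ × 3.770 × 10⁻²⁰) = 1.124 × 10⁻²³ kg·m/s.
λ = h/p = 5.90 × 10⁻¹¹ m = 59.0 pm.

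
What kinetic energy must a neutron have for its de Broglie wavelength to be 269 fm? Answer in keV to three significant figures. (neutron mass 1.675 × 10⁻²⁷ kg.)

KE = 11.3 keV

p = h/λ = 6.626 × 10⁻³⁴ / 2.690 × 10⁻¹³ = 2.463 × 10⁻²¹ kg·m/s.
KE = p²/(2m) = (2.463 × 10⁻²¹)² / (2 × 1.675 × 10⁻²⁷) = 1.811 × 10⁻¹⁵ J = 11.3 keV.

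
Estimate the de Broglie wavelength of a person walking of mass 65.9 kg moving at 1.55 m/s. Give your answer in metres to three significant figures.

p = mv = 65.9 × 1.55 = 1.021 × 10² kg·m/s.
λ = h/p = 6.626 × 10⁻³⁴ / 1.021 × 10² = 6.49 × 10⁻³⁶ m.

λ = 6.49 × 10⁻³⁶ m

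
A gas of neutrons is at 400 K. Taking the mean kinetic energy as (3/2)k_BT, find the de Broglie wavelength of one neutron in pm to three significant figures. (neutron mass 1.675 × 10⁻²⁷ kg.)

λ = 126 pm

KE = (3/2)k_BT = 1.5 × 1.381 × 10⁻²³ × 400 = 8.286 × 10⁻²¹ J.
p = √(2mKE) = √(2 × 1.675 × 10⁻²⁷ × 8.286 × 10⁻²¹) = 5.269 × 10⁻²⁴ kg·m/s.
λ = h/p = 1.26 × 10⁻¹⁰ m = 126 pm.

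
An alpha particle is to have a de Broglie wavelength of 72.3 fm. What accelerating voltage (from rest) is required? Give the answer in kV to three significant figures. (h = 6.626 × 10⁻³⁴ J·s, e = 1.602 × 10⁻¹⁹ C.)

V = 19.7 kV

p = h/λ = 6.626 × 10⁻³⁴ / 7.230 × 10⁻¹⁴ = 9.165 × 10⁻²¹ kg·m/s.
KE = p²/(2m) = 6.320 × 10⁻¹⁵ J.
V = KE/2e = 6.320 × 10⁻¹⁵ / (2 × 1.602 × 10⁻¹⁹) = 19.7 kV.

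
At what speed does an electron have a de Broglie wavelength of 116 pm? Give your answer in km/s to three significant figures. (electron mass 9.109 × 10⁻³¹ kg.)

v = 6270 km/s

p = h/λ = 6.626 × 10⁻³⁴ / 1.160 × 10⁻¹⁰ = 5.712 × 10⁻²⁴ kg·m/s.
v = p/m = 5.712 × 10⁻²⁴ / 9.109 × 10⁻³¹ = 6.27 × 10⁶ m/s = 6270 km/s.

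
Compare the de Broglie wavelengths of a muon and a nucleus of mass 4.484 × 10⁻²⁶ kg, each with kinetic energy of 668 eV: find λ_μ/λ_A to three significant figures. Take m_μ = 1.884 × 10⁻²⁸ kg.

λ_μ/λ_A = 15.4

At fixed KE, p = √(2mKE) so λ = h/p ∝ 1/√m.
λ_μ/λ_A = √(m_A/m_μ) = √(4.484 × 10⁻²⁶/1.884 × 10⁻²⁸) = √(238.0) = 15.4.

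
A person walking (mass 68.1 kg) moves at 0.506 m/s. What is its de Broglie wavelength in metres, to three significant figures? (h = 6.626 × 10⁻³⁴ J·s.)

λ = 1.92 × 10⁻³⁵ m

p = mv = 68.1 × 0.506 = 3.446 × 10¹ kg·m/s.
λ = h/p = 6.626 × 10⁻³⁴ / 3.446 × 10¹ = 1.92 × 10⁻³⁵ m.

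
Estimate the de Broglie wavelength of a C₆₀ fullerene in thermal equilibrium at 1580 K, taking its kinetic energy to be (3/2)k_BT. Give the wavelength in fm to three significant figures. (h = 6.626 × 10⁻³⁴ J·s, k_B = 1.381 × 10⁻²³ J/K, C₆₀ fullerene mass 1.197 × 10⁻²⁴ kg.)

λ = 2370 fm

KE = (3/2)k_BT = 1.5 × 1.381 × 10⁻²³ × 1580 = 3.273 × 10⁻²⁰ J.
p = √(2mKE) = √(2 × 1.197 × 10⁻²⁴ × 3.273 × 10⁻²⁰) = 2.799 × 10⁻²² kg·m/s.
λ = h/p = 2.37 × 10⁻¹² m = 2370 fm.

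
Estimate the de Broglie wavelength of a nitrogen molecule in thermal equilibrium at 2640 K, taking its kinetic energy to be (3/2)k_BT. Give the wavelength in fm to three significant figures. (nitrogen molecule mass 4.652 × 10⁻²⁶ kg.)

KE = (3/2)k_BT = 1.5 × 1.381 × 10⁻²³ × 2640 = 5.469 × 10⁻²⁰ J.
p = √(2mKE) = √(2 × 4.652 × 10⁻²⁶ × 5.469 × 10⁻²⁰) = 7.133 × 10⁻²³ kg·m/s.
λ = h/p = 9.29 × 10⁻¹² m = 9290 fm.

λ = 9290 fm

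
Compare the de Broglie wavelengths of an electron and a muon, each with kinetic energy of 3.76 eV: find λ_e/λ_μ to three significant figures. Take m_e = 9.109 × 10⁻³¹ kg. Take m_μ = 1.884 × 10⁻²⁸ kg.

λ_e/λ_μ = 14.4

At fixed KE, p = √(2mKE) so λ = h/p ∝ 1/√m.
λ_e/λ_μ = √(m_μ/m_e) = √(1.884 × 10⁻²⁸/9.109 × 10⁻³¹) = √(206.8) = 14.4.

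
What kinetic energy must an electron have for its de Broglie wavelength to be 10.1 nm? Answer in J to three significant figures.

KE = 2.36 × 10⁻²¹ J

p = h/λ = 6.626 × 10⁻³⁴ / 1.010 × 10⁻⁸ = 6.560 × 10⁻²⁶ kg·m/s.
KE = p²/(2m) = (6.560 × 10⁻²⁶)² / (2 × 9.109 × 10⁻³¹) = 2.362 × 10⁻²¹ J = 2.36 × 10⁻²¹ J.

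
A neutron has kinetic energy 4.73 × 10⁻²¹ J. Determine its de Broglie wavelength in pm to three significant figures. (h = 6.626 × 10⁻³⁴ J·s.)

p = √(2mKE) = √(2 × 1.675 × 10⁻²⁷ × 4.730 × 10⁻²¹) = 3.981 × 10⁻²⁴ kg·m/s.
λ = h/p = 6.626 × 10⁻³⁴ / 3.981 × 10⁻²⁴ = 1.66 × 10⁻¹⁰ m = 166 pm.

λ = 166 pm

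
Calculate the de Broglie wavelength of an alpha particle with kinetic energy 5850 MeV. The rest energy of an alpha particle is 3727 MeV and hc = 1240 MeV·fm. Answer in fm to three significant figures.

λ = 0.141 fm

Total energy E = KE + m₀c² = 5850 + 3727 = 9577 MeV.
(pc)² = E² − (m₀c²)² = (9577)² − (3727)² = 7.783 × 10⁷ MeV², so pc = 8822 MeV.
λ = hc/(pc) = 1240 MeV·fm / 8822 MeV = 0.141 fm.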